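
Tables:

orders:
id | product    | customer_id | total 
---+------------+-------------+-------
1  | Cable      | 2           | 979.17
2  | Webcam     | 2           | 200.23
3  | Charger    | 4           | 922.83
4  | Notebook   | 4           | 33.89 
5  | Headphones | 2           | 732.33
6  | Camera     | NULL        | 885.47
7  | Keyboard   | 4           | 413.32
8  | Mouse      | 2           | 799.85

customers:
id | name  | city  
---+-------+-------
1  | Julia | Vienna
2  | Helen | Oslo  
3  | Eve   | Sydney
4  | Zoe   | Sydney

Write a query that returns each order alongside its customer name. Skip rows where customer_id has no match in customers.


INNER JOIN keeps only orders rows whose customer_id matches an id in customers. Walk through each order:
  - order 1 (Cable): customer_id=2 -> matches Helen
  - order 2 (Webcam): customer_id=2 -> matches Helen
  - order 3 (Charger): customer_id=4 -> matches Zoe
  - order 4 (Notebook): customer_id=4 -> matches Zoe
  - order 5 (Headphones): customer_id=2 -> matches Helen
  - order 6 (Camera): customer_id=NULL, no match -> dropped
  - order 7 (Keyboard): customer_id=4 -> matches Zoe
  - order 8 (Mouse): customer_id=2 -> matches Helen
So 1 of 8 rows is dropped.

SQL:
SELECT a.product, b.name AS customer
FROM orders a
INNER JOIN customers b ON a.customer_id = b.id

Result:
product    | customer
-----------+---------
Cable      | Helen   
Webcam     | Helen   
Charger    | Zoe     
Notebook   | Zoe     
Headphones | Helen   
Keyboard   | Zoe     
Mouse      | Helen   


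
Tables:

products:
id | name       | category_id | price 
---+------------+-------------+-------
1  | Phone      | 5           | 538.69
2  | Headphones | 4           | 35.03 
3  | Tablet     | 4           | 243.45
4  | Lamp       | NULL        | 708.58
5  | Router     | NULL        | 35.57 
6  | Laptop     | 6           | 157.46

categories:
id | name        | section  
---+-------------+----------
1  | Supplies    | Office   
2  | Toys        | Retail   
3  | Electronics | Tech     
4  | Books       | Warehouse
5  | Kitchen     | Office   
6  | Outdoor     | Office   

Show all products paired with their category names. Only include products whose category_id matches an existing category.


INNER JOIN keeps only products rows whose category_id matches an id in categories. Walk through each product:
  - product 1 (Phone): category_id=5 -> matches Kitchen
  - product 2 (Headphones): category_id=4 -> matches Books
  - product 3 (Tablet): category_id=4 -> matches Books
  - product 4 (Lamp): category_id=NULL, no match -> dropped
  - product 5 (Router): category_id=NULL, no match -> dropped
  - product 6 (Laptop): category_id=6 -> matches Outdoor
So 2 of 6 rows are dropped.

SQL:
SELECT a.name, b.name AS category
FROM products a
INNER JOIN categories b ON a.category_id = b.id

Result:
name       | category
-----------+---------
Phone      | Kitchen 
Headphones | Books   
Tablet     | Books   
Laptop     | Outdoor 


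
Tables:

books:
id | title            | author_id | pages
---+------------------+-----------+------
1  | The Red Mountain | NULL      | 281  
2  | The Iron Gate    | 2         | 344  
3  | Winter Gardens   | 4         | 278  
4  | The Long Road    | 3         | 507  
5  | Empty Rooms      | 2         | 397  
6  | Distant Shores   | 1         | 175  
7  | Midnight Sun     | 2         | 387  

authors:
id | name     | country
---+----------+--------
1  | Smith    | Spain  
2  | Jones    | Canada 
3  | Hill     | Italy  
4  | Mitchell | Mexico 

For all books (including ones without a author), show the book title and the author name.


LEFT JOIN keeps every row from books (the left table); where author_id has no match in authors, the author columns become NULL. Walk through each book:
  - book 1 (The Red Mountain): author_id=NULL, no match -> kept with NULL
  - book 2 (The Iron Gate): author_id=2 -> matches Jones
  - book 3 (Winter Gardens): author_id=4 -> matches Mitchell
  - book 4 (The Long Road): author_id=3 -> matches Hill
  - book 5 (Empty Rooms): author_id=2 -> matches Jones
  - book 6 (Distant Shores): author_id=1 -> matches Smith
  - book 7 (Midnight Sun): author_id=2 -> matches Jones
All 7 rows appear; 1 has NULL author.

SQL:
SELECT a.title, b.name AS author
FROM books a
LEFT JOIN authors b ON a.author_id = b.id

Result:
title            | author  
-----------------+---------
The Red Mountain | NULL    
The Iron Gate    | Jones   
Winter Gardens   | Mitchell
The Long Road    | Hill    
Empty Rooms      | Jones   
Distant Shores   | Smith   
Midnight Sun     | Jones   


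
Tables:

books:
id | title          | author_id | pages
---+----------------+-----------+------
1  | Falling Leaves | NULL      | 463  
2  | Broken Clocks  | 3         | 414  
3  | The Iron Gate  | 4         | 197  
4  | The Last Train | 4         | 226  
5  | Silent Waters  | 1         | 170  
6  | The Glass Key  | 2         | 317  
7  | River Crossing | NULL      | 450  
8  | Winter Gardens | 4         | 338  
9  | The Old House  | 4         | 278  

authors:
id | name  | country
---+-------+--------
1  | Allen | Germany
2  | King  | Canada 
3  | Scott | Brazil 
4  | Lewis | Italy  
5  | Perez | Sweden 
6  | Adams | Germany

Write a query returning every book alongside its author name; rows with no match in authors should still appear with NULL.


LEFT JOIN keeps every row from books (the left table); where author_id has no match in authors, the author columns become NULL. Walk through each book:
  - book 1 (Falling Leaves): author_id=NULL, no match -> kept with NULL
  - book 2 (Broken Clocks): author_id=3 -> matches Scott
  - book 3 (The Iron Gate): author_id=4 -> matches Lewis
  - book 4 (The Last Train): author_id=4 -> matches Lewis
  - book 5 (Silent Waters): author_id=1 -> matches Allen
  - book 6 (The Glass Key): author_id=2 -> matches King
  - book 7 (River Crossing): author_id=NULL, no match -> kept with NULL
  - book 8 (Winter Gardens): author_id=4 -> matches Lewis
  - book 9 (The Old House): author_id=4 -> matches Lewis
All 9 rows appear; 2 have NULL author.

SQL:
SELECT a.title, b.name AS author
FROM books a
LEFT JOIN authors b ON a.author_id = b.id

Result:
title          | author
---------------+-------
Falling Leaves | NULL  
Broken Clocks  | Scott 
The Iron Gate  | Lewis 
The Last Train | Lewis 
Silent Waters  | Allen 
The Glass Key  | King  
River Crossing | NULL  
Winter Gardens | Lewis 
The Old House  | Lewis 


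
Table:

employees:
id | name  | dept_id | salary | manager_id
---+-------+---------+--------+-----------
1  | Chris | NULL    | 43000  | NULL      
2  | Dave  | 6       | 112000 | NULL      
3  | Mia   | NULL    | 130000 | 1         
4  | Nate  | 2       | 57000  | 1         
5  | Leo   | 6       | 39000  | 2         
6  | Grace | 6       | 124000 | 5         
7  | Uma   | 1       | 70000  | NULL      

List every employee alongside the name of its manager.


This is a self-join: employees is joined to a second copy of itself, matching each row's manager_id to another row's id. Use LEFT JOIN so rows with manager_id=NULL are kept.
  - employee 1 (Chris): manager_id=NULL -> NULL
  - employee 2 (Dave): manager_id=NULL -> NULL
  - employee 3 (Mia): manager_id=1 -> Chris
  - employee 4 (Nate): manager_id=1 -> Chris
  - employee 5 (Leo): manager_id=2 -> Dave
  - employee 6 (Grace): manager_id=5 -> Leo
  - employee 7 (Uma): manager_id=NULL -> NULL

SQL:
SELECT a.name AS item, b.name AS manager
FROM employees a
LEFT JOIN employees b ON a.manager_id = b.id

Result:
item  | manager
------+--------
Chris | NULL   
Dave  | NULL   
Mia   | Chris  
Nate  | Chris  
Leo   | Dave   
Grace | Leo    
Uma   | NULL   


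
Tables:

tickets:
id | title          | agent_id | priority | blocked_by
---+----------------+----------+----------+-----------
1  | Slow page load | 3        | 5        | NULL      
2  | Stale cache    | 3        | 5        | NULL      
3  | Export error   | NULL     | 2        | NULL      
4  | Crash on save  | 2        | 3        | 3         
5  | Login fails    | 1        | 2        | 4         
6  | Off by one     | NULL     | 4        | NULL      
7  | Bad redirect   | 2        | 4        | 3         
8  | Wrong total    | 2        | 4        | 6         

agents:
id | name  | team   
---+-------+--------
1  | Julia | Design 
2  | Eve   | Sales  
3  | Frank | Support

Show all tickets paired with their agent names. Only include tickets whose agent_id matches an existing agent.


INNER JOIN keeps only tickets rows whose agent_id matches an id in agents. Walk through each ticket:
  - ticket 1 (Slow page load): agent_id=3 -> matches Frank
  - ticket 2 (Stale cache): agent_id=3 -> matches Frank
  - ticket 3 (Export error): agent_id=NULL, no match -> dropped
  - ticket 4 (Crash on save): agent_id=2 -> matches Eve
  - ticket 5 (Login fails): agent_id=1 -> matches Julia
  - ticket 6 (Off by one): agent_id=NULL, no match -> dropped
  - ticket 7 (Bad redirect): agent_id=2 -> matches Eve
  - ticket 8 (Wrong total): agent_id=2 -> matches Eve
So 2 of 8 rows are dropped.

SQL:
SELECT a.title, b.name AS agent
FROM tickets a
INNER JOIN agents b ON a.agent_id = b.id

Result:
title          | agent
---------------+------
Slow page load | Frank
Stale cache    | Frank
Crash on save  | Eve  
Login fails    | Julia
Bad redirect   | Eve  
Wrong total    | Eve  


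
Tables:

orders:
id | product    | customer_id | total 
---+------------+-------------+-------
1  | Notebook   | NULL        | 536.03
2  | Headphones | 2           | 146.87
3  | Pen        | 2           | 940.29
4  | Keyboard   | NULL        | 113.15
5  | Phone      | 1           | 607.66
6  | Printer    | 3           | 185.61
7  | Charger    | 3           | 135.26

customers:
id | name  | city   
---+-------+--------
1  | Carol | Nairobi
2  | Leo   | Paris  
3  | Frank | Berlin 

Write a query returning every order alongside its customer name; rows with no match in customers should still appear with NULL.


LEFT JOIN keeps every row from orders (the left table); where customer_id has no match in customers, the customer columns become NULL. Walk through each order:
  - order 1 (Notebook): customer_id=NULL, no match -> kept with NULL
  - order 2 (Headphones): customer_id=2 -> matches Leo
  - order 3 (Pen): customer_id=2 -> matches Leo
  - order 4 (Keyboard): customer_id=NULL, no match -> kept with NULL
  - order 5 (Phone): customer_id=1 -> matches Carol
  - order 6 (Printer): customer_id=3 -> matches Frank
  - order 7 (Charger): customer_id=3 -> matches Frank
All 7 rows appear; 2 have NULL customer.

SQL:
SELECT a.product, b.name AS customer
FROM orders a
LEFT JOIN customers b ON a.customer_id = b.id

Result:
product    | customer
-----------+---------
Notebook   | NULL    
Headphones | Leo     
Pen        | Leo     
Keyboard   | NULL    
Phone      | Carol   
Printer    | Frank   
Charger    | Frank   


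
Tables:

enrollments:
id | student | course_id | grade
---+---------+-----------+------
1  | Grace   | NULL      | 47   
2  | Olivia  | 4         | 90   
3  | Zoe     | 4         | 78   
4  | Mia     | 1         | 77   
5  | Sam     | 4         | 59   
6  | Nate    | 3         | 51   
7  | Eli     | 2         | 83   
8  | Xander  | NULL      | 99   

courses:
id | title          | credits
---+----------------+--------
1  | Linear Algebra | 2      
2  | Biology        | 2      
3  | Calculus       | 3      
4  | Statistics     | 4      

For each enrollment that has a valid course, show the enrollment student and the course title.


INNER JOIN keeps only enrollments rows whose course_id matches an id in courses. Walk through each enrollment:
  - enrollment 1 (Grace): course_id=NULL, no match -> dropped
  - enrollment 2 (Olivia): course_id=4 -> matches Statistics
  - enrollment 3 (Zoe): course_id=4 -> matches Statistics
  - enrollment 4 (Mia): course_id=1 -> matches Linear Algebra
  - enrollment 5 (Sam): course_id=4 -> matches Statistics
  - enrollment 6 (Nate): course_id=3 -> matches Calculus
  - enrollment 7 (Eli): course_id=2 -> matches Biology
  - enrollment 8 (Xander): course_id=NULL, no match -> dropped
So 2 of 8 rows are dropped.

SQL:
SELECT a.student, b.title AS course
FROM enrollments a
INNER JOIN courses b ON a.course_id = b.id

Result:
student | course        
--------+---------------
Olivia  | Statistics    
Zoe     | Statistics    
Mia     | Linear Algebra
Sam     | Statistics    
Nate    | Calculus      
Eli     | Biology       


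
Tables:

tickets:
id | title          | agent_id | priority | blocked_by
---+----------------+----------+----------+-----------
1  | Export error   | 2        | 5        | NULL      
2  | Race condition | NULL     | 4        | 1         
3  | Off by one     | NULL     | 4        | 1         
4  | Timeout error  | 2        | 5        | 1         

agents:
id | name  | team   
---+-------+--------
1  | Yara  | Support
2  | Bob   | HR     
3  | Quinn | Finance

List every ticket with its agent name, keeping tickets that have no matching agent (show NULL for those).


LEFT JOIN keeps every row from tickets (the left table); where agent_id has no match in agents, the agent columns become NULL. Walk through each ticket:
  - ticket 1 (Export error): agent_id=2 -> matches Bob
  - ticket 2 (Race condition): agent_id=NULL, no match -> kept with NULL
  - ticket 3 (Off by one): agent_id=NULL, no match -> kept with NULL
  - ticket 4 (Timeout error): agent_id=2 -> matches Bob
All 4 rows appear; 2 have NULL agent.

SQL:
SELECT a.title, b.name AS agent
FROM tickets a
LEFT JOIN agents b ON a.agent_id = b.id

Result:
title          | agent
---------------+------
Export error   | Bob  
Race condition | NULL 
Off by one     | NULL 
Timeout error  | Bob  


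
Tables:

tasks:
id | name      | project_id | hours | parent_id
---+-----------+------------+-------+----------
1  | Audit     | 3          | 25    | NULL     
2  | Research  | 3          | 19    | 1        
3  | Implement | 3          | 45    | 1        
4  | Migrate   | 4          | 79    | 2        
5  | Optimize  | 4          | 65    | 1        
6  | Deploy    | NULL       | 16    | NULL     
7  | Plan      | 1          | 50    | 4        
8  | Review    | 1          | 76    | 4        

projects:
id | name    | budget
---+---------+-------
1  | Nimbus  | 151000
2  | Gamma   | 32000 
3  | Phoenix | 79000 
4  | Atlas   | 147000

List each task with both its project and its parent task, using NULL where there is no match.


Two LEFT JOINs from the same base table tasks: one to projects via project_id, one to tasks itself via parent_id. Both are LEFT so every task is preserved.
Match against projects:
  - task 1 (Audit): project_id=3 -> matches Phoenix
  - task 2 (Research): project_id=3 -> matches Phoenix
  - task 3 (Implement): project_id=3 -> matches Phoenix
  - task 4 (Migrate): project_id=4 -> matches Atlas
  - task 5 (Optimize): project_id=4 -> matches Atlas
  - task 6 (Deploy): project_id=NULL, no match -> kept with NULL
  - task 7 (Plan): project_id=1 -> matches Nimbus
  - task 8 (Review): project_id=1 -> matches Nimbus
Match against tasks (self):
  - task 1 (Audit): parent_id=NULL -> NULL
  - task 2 (Research): parent_id=1 -> Audit
  - task 3 (Implement): parent_id=1 -> Audit
  - task 4 (Migrate): parent_id=2 -> Research
  - task 5 (Optimize): parent_id=1 -> Audit
  - task 6 (Deploy): parent_id=NULL -> NULL
  - task 7 (Plan): parent_id=4 -> Migrate
  - task 8 (Review): parent_id=4 -> Migrate

SQL:
SELECT a.name, b.name AS project, c.name AS parent
FROM tasks a
LEFT JOIN projects b ON a.project_id = b.id
LEFT JOIN tasks c ON a.parent_id = c.id

Result:
name      | project | parent  
----------+---------+---------
Audit     | Phoenix | NULL    
Research  | Phoenix | Audit   
Implement | Phoenix | Audit   
Migrate   | Atlas   | Research
Optimize  | Atlas   | Audit   
Deploy    | NULL    | NULL    
Plan      | Nimbus  | Migrate 
Review    | Nimbus  | Migrate 


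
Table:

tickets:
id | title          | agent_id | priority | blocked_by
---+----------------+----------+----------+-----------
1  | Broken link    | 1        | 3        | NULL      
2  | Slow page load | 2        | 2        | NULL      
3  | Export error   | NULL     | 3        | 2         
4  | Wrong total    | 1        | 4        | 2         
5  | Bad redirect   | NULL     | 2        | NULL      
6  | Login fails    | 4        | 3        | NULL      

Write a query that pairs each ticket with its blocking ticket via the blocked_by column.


This is a self-join: tickets is joined to a second copy of itself, matching each row's blocked_by to another row's id. Use LEFT JOIN so rows with blocked_by=NULL are kept.
  - ticket 1 (Broken link): blocked_by=NULL -> NULL
  - ticket 2 (Slow page load): blocked_by=NULL -> NULL
  - ticket 3 (Export error): blocked_by=2 -> Slow page load
  - ticket 4 (Wrong total): blocked_by=2 -> Slow page load
  - ticket 5 (Bad redirect): blocked_by=NULL -> NULL
  - ticket 6 (Login fails): blocked_by=NULL -> NULL

SQL:
SELECT a.title AS item, b.title AS blocked_by
FROM tickets a
LEFT JOIN tickets b ON a.blocked_by = b.id

Result:
item           | blocked_by    
---------------+---------------
Broken link    | NULL          
Slow page load | NULL          
Export error   | Slow page load
Wrong total    | Slow page load
Bad redirect   | NULL          
Login fails    | NULL          


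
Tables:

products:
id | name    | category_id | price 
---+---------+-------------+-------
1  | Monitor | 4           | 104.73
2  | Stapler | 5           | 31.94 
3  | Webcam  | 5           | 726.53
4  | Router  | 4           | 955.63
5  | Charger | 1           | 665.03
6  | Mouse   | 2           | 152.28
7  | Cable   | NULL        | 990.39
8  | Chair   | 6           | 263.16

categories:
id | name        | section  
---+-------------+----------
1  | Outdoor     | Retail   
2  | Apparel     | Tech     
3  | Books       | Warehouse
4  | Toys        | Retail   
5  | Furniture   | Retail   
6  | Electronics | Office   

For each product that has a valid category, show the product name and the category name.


INNER JOIN keeps only products rows whose category_id matches an id in categories. Walk through each product:
  - product 1 (Monitor): category_id=4 -> matches Toys
  - product 2 (Stapler): category_id=5 -> matches Furniture
  - product 3 (Webcam): category_id=5 -> matches Furniture
  - product 4 (Router): category_id=4 -> matches Toys
  - product 5 (Charger): category_id=1 -> matches Outdoor
  - product 6 (Mouse): category_id=2 -> matches Apparel
  - product 7 (Cable): category_id=NULL, no match -> dropped
  - product 8 (Chair): category_id=6 -> matches Electronics
So 1 of 8 rows is dropped.

SQL:
SELECT a.name, b.name AS category
FROM products a
INNER JOIN categories b ON a.category_id = b.id

Result:
name    | category   
--------+------------
Monitor | Toys       
Stapler | Furniture  
Webcam  | Furniture  
Router  | Toys       
Charger | Outdoor    
Mouse   | Apparel    
Chair   | Electronics


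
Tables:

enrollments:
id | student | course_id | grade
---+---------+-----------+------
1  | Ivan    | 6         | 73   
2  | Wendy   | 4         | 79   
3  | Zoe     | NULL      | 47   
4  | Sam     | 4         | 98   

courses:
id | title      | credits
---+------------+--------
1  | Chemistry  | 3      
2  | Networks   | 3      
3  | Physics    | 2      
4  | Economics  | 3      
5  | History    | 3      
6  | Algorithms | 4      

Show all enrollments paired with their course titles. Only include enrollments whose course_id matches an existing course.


INNER JOIN keeps only enrollments rows whose course_id matches an id in courses. Walk through each enrollment:
  - enrollment 1 (Ivan): course_id=6 -> matches Algorithms
  - enrollment 2 (Wendy): course_id=4 -> matches Economics
  - enrollment 3 (Zoe): course_id=NULL, no match -> dropped
  - enrollment 4 (Sam): course_id=4 -> matches Economics
So 1 of 4 rows is dropped.

SQL:
SELECT a.student, b.title AS course
FROM enrollments a
INNER JOIN courses b ON a.course_id = b.id

Result:
student | course    
--------+-----------
Ivan    | Algorithms
Wendy   | Economics 
Sam     | Economics 


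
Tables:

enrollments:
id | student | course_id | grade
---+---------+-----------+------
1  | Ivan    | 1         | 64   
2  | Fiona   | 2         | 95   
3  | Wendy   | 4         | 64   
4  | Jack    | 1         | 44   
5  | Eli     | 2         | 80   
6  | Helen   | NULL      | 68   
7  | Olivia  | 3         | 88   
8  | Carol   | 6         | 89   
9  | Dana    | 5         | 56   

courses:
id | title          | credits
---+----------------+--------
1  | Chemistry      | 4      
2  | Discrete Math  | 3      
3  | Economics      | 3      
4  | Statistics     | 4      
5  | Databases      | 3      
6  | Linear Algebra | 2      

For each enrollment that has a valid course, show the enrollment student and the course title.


INNER JOIN keeps only enrollments rows whose course_id matches an id in courses. Walk through each enrollment:
  - enrollment 1 (Ivan): course_id=1 -> matches Chemistry
  - enrollment 2 (Fiona): course_id=2 -> matches Discrete Math
  - enrollment 3 (Wendy): course_id=4 -> matches Statistics
  - enrollment 4 (Jack): course_id=1 -> matches Chemistry
  - enrollment 5 (Eli): course_id=2 -> matches Discrete Math
  - enrollment 6 (Helen): course_id=NULL, no match -> dropped
  - enrollment 7 (Olivia): course_id=3 -> matches Economics
  - enrollment 8 (Carol): course_id=6 -> matches Linear Algebra
  - enrollment 9 (Dana): course_id=5 -> matches Databases
So 1 of 9 rows is dropped.

SQL:
SELECT a.student, b.title AS course
FROM enrollments a
INNER JOIN courses b ON a.course_id = b.id

Result:
student | course        
--------+---------------
Ivan    | Chemistry     
Fiona   | Discrete Math 
Wendy   | Statistics    
Jack    | Chemistry     
Eli     | Discrete Math 
Olivia  | Economics     
Carol   | Linear Algebra
Dana    | Databases     


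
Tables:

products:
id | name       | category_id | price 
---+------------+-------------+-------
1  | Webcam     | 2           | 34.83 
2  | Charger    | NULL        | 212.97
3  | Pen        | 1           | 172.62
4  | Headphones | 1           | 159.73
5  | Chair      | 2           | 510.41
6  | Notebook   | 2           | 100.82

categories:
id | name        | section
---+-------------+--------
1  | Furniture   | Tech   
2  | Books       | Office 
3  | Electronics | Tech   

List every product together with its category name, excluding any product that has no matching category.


INNER JOIN keeps only products rows whose category_id matches an id in categories. Walk through each product:
  - product 1 (Webcam): category_id=2 -> matches Books
  - product 2 (Charger): category_id=NULL, no match -> dropped
  - product 3 (Pen): category_id=1 -> matches Furniture
  - product 4 (Headphones): category_id=1 -> matches Furniture
  - product 5 (Chair): category_id=2 -> matches Books
  - product 6 (Notebook): category_id=2 -> matches Books
So 1 of 6 rows is dropped.

SQL:
SELECT a.name, b.name AS category
FROM products a
INNER JOIN categories b ON a.category_id = b.id

Result:
name       | category 
-----------+----------
Webcam     | Books    
Pen        | Furniture
Headphones | Furniture
Chair      | Books    
Notebook   | Books    


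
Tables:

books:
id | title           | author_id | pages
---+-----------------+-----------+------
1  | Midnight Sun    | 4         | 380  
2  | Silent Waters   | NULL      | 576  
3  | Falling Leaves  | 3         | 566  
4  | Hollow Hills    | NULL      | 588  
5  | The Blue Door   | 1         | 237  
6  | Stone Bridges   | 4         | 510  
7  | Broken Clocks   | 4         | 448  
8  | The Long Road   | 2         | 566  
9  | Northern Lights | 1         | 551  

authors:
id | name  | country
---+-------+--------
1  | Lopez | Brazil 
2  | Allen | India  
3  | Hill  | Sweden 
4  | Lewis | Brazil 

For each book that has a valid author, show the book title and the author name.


INNER JOIN keeps only books rows whose author_id matches an id in authors. Walk through each book:
  - book 1 (Midnight Sun): author_id=4 -> matches Lewis
  - book 2 (Silent Waters): author_id=NULL, no match -> dropped
  - book 3 (Falling Leaves): author_id=3 -> matches Hill
  - book 4 (Hollow Hills): author_id=NULL, no match -> dropped
  - book 5 (The Blue Door): author_id=1 -> matches Lopez
  - book 6 (Stone Bridges): author_id=4 -> matches Lewis
  - book 7 (Broken Clocks): author_id=4 -> matches Lewis
  - book 8 (The Long Road): author_id=2 -> matches Allen
  - book 9 (Northern Lights): author_id=1 -> matches Lopez
So 2 of 9 rows are dropped.

SQL:
SELECT a.title, b.name AS author
FROM books a
INNER JOIN authors b ON a.author_id = b.id

Result:
title           | author
----------------+-------
Midnight Sun    | Lewis 
Falling Leaves  | Hill  
The Blue Door   | Lopez 
Stone Bridges   | Lewis 
Broken Clocks   | Lewis 
The Long Road   | Allen 
Northern Lights | Lopez 


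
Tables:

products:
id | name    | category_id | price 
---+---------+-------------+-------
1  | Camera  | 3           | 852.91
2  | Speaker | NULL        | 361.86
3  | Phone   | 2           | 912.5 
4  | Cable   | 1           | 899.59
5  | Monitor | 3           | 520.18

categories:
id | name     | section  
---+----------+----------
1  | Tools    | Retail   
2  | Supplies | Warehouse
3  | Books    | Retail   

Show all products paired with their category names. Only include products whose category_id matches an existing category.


INNER JOIN keeps only products rows whose category_id matches an id in categories. Walk through each product:
  - product 1 (Camera): category_id=3 -> matches Books
  - product 2 (Speaker): category_id=NULL, no match -> dropped
  - product 3 (Phone): category_id=2 -> matches Supplies
  - product 4 (Cable): category_id=1 -> matches Tools
  - product 5 (Monitor): category_id=3 -> matches Books
So 1 of 5 rows is dropped.

SQL:
SELECT a.name, b.name AS category
FROM products a
INNER JOIN categories b ON a.category_id = b.id

Result:
name    | category
--------+---------
Camera  | Books   
Phone   | Supplies
Cable   | Tools   
Monitor | Books   


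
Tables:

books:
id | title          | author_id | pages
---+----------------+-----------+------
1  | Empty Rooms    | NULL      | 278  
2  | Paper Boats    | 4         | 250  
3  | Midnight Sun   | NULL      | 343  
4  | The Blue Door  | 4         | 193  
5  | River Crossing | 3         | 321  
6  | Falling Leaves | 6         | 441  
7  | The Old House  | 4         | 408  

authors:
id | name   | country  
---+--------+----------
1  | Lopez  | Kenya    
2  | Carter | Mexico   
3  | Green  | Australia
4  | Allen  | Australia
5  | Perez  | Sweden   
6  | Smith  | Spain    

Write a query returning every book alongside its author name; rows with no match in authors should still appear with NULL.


LEFT JOIN keeps every row from books (the left table); where author_id has no match in authors, the author columns become NULL. Walk through each book:
  - book 1 (Empty Rooms): author_id=NULL, no match -> kept with NULL
  - book 2 (Paper Boats): author_id=4 -> matches Allen
  - book 3 (Midnight Sun): author_id=NULL, no match -> kept with NULL
  - book 4 (The Blue Door): author_id=4 -> matches Allen
  - book 5 (River Crossing): author_id=3 -> matches Green
  - book 6 (Falling Leaves): author_id=6 -> matches Smith
  - book 7 (The Old House): author_id=4 -> matches Allen
All 7 rows appear; 2 have NULL author.

SQL:
SELECT a.title, b.name AS author
FROM books a
LEFT JOIN authors b ON a.author_id = b.id

Result:
title          | author
---------------+-------
Empty Rooms    | NULL  
Paper Boats    | Allen 
Midnight Sun   | NULL  
The Blue Door  | Allen 
River Crossing | Green 
Falling Leaves | Smith 
The Old House  | Allen 


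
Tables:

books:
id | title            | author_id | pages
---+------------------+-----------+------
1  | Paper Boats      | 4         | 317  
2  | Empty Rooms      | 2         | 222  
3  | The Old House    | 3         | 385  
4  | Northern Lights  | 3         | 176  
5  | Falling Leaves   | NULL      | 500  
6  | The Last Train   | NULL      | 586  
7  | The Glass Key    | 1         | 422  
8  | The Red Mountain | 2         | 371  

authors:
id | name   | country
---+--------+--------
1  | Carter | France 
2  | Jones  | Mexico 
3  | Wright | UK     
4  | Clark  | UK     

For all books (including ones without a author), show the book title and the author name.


LEFT JOIN keeps every row from books (the left table); where author_id has no match in authors, the author columns become NULL. Walk through each book:
  - book 1 (Paper Boats): author_id=4 -> matches Clark
  - book 2 (Empty Rooms): author_id=2 -> matches Jones
  - book 3 (The Old House): author_id=3 -> matches Wright
  - book 4 (Northern Lights): author_id=3 -> matches Wright
  - book 5 (Falling Leaves): author_id=NULL, no match -> kept with NULL
  - book 6 (The Last Train): author_id=NULL, no match -> kept with NULL
  - book 7 (The Glass Key): author_id=1 -> matches Carter
  - book 8 (The Red Mountain): author_id=2 -> matches Jones
All 8 rows appear; 2 have NULL author.

SQL:
SELECT a.title, b.name AS author
FROM books a
LEFT JOIN authors b ON a.author_id = b.id

Result:
title            | author
-----------------+-------
Paper Boats      | Clark 
Empty Rooms      | Jones 
The Old House    | Wright
Northern Lights  | Wright
Falling Leaves   | NULL  
The Last Train   | NULL  
The Glass Key    | Carter
The Red Mountain | Jones 


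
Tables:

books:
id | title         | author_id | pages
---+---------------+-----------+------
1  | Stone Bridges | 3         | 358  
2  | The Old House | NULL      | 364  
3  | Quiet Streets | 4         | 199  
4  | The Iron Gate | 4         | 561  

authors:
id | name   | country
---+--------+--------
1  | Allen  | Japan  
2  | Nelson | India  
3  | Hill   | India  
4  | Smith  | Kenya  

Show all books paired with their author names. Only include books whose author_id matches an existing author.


INNER JOIN keeps only books rows whose author_id matches an id in authors. Walk through each book:
  - book 1 (Stone Bridges): author_id=3 -> matches Hill
  - book 2 (The Old House): author_id=NULL, no match -> dropped
  - book 3 (Quiet Streets): author_id=4 -> matches Smith
  - book 4 (The Iron Gate): author_id=4 -> matches Smith
So 1 of 4 rows is dropped.

SQL:
SELECT a.title, b.name AS author
FROM books a
INNER JOIN authors b ON a.author_id = b.id

Result:
title         | author
--------------+-------
Stone Bridges | Hill  
Quiet Streets | Smith 
The Iron Gate | Smith 


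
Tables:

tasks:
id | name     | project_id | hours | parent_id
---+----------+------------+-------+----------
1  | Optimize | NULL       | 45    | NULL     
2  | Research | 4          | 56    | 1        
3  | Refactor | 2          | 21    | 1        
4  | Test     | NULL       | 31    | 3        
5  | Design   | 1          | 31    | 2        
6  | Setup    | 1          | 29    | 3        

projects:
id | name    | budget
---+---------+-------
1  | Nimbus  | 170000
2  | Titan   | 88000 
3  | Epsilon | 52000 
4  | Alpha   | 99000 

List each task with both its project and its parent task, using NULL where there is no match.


Two LEFT JOINs from the same base table tasks: one to projects via project_id, one to tasks itself via parent_id. Both are LEFT so every task is preserved.
Match against projects:
  - task 1 (Optimize): project_id=NULL, no match -> kept with NULL
  - task 2 (Research): project_id=4 -> matches Alpha
  - task 3 (Refactor): project_id=2 -> matches Titan
  - task 4 (Test): project_id=NULL, no match -> kept with NULL
  - task 5 (Design): project_id=1 -> matches Nimbus
  - task 6 (Setup): project_id=1 -> matches Nimbus
Match against tasks (self):
  - task 1 (Optimize): parent_id=NULL -> NULL
  - task 2 (Research): parent_id=1 -> Optimize
  - task 3 (Refactor): parent_id=1 -> Optimize
  - task 4 (Test): parent_id=3 -> Refactor
  - task 5 (Design): parent_id=2 -> Research
  - task 6 (Setup): parent_id=3 -> Refactor

SQL:
SELECT a.name, b.name AS project, c.name AS parent
FROM tasks a
LEFT JOIN projects b ON a.project_id = b.id
LEFT JOIN tasks c ON a.parent_id = c.id

Result:
name     | project | parent  
---------+---------+---------
Optimize | NULL    | NULL    
Research | Alpha   | Optimize
Refactor | Titan   | Optimize
Test     | NULL    | Refactor
Design   | Nimbus  | Research
Setup    | Nimbus  | Refactor


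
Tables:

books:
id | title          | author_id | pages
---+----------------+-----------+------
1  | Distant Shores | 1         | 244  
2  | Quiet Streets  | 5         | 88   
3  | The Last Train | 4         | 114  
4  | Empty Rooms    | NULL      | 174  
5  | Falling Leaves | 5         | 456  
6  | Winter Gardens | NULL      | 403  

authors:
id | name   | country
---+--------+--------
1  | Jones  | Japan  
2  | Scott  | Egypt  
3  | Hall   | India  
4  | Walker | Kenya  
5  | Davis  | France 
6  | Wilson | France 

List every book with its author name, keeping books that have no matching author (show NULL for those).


LEFT JOIN keeps every row from books (the left table); where author_id has no match in authors, the author columns become NULL. Walk through each book:
  - book 1 (Distant Shores): author_id=1 -> matches Jones
  - book 2 (Quiet Streets): author_id=5 -> matches Davis
  - book 3 (The Last Train): author_id=4 -> matches Walker
  - book 4 (Empty Rooms): author_id=NULL, no match -> kept with NULL
  - book 5 (Falling Leaves): author_id=5 -> matches Davis
  - book 6 (Winter Gardens): author_id=NULL, no match -> kept with NULL
All 6 rows appear; 2 have NULL author.

SQL:
SELECT a.title, b.name AS author
FROM books a
LEFT JOIN authors b ON a.author_id = b.id

Result:
title          | author
---------------+-------
Distant Shores | Jones 
Quiet Streets  | Davis 
The Last Train | Walker
Empty Rooms    | NULL  
Falling Leaves | Davis 
Winter Gardens | NULL  


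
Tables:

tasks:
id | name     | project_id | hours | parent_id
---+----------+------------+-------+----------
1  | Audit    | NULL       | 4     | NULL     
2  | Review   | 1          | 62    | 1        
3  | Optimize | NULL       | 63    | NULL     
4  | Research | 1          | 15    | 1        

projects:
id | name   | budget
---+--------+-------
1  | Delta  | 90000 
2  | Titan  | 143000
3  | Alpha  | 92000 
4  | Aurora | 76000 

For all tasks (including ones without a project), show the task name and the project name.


LEFT JOIN keeps every row from tasks (the left table); where project_id has no match in projects, the project columns become NULL. Walk through each task:
  - task 1 (Audit): project_id=NULL, no match -> kept with NULL
  - task 2 (Review): project_id=1 -> matches Delta
  - task 3 (Optimize): project_id=NULL, no match -> kept with NULL
  - task 4 (Research): project_id=1 -> matches Delta
All 4 rows appear; 2 have NULL project.

SQL:
SELECT a.name, b.name AS project
FROM tasks a
LEFT JOIN projects b ON a.project_id = b.id

Result:
name     | project
---------+--------
Audit    | NULL   
Review   | Delta  
Optimize | NULL   
Research | Delta  


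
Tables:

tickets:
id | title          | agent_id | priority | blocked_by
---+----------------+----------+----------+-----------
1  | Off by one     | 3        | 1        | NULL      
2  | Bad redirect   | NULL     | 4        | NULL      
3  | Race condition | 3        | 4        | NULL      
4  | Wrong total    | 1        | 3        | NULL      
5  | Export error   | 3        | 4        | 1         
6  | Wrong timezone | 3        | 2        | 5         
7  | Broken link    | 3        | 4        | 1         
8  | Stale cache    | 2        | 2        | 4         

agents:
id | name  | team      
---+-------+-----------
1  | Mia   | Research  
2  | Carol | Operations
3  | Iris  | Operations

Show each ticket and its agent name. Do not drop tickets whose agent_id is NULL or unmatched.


LEFT JOIN keeps every row from tickets (the left table); where agent_id has no match in agents, the agent columns become NULL. Walk through each ticket:
  - ticket 1 (Off by one): agent_id=3 -> matches Iris
  - ticket 2 (Bad redirect): agent_id=NULL, no match -> kept with NULL
  - ticket 3 (Race condition): agent_id=3 -> matches Iris
  - ticket 4 (Wrong total): agent_id=1 -> matches Mia
  - ticket 5 (Export error): agent_id=3 -> matches Iris
  - ticket 6 (Wrong timezone): agent_id=3 -> matches Iris
  - ticket 7 (Broken link): agent_id=3 -> matches Iris
  - ticket 8 (Stale cache): agent_id=2 -> matches Carol
All 8 rows appear; 1 has NULL agent.

SQL:
SELECT a.title, b.name AS agent
FROM tickets a
LEFT JOIN agents b ON a.agent_id = b.id

Result:
title          | agent
---------------+------
Off by one     | Iris 
Bad redirect   | NULL 
Race condition | Iris 
Wrong total    | Mia  
Export error   | Iris 
Wrong timezone | Iris 
Broken link    | Iris 
Stale cache    | Carol


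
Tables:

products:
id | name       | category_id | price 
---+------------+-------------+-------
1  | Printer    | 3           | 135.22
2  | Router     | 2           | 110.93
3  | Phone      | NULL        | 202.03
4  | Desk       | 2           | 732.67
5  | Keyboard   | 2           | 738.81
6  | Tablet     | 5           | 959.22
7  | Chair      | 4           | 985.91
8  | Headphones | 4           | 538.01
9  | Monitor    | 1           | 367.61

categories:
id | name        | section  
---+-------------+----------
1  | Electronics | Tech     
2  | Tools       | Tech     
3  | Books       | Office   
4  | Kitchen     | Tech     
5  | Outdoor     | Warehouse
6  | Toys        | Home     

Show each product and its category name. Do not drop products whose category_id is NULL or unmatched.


LEFT JOIN keeps every row from products (the left table); where category_id has no match in categories, the category columns become NULL. Walk through each product:
  - product 1 (Printer): category_id=3 -> matches Books
  - product 2 (Router): category_id=2 -> matches Tools
  - product 3 (Phone): category_id=NULL, no match -> kept with NULL
  - product 4 (Desk): category_id=2 -> matches Tools
  - product 5 (Keyboard): category_id=2 -> matches Tools
  - product 6 (Tablet): category_id=5 -> matches Outdoor
  - product 7 (Chair): category_id=4 -> matches Kitchen
  - product 8 (Headphones): category_id=4 -> matches Kitchen
  - product 9 (Monitor): category_id=1 -> matches Electronics
All 9 rows appear; 1 has NULL category.

SQL:
SELECT a.name, b.name AS category
FROM products a
LEFT JOIN categories b ON a.category_id = b.id

Result:
name       | category   
-----------+------------
Printer    | Books      
Router     | Tools      
Phone      | NULL       
Desk       | Tools      
Keyboard   | Tools      
Tablet     | Outdoor    
Chair      | Kitchen    
Headphones | Kitchen    
Monitor    | Electronics


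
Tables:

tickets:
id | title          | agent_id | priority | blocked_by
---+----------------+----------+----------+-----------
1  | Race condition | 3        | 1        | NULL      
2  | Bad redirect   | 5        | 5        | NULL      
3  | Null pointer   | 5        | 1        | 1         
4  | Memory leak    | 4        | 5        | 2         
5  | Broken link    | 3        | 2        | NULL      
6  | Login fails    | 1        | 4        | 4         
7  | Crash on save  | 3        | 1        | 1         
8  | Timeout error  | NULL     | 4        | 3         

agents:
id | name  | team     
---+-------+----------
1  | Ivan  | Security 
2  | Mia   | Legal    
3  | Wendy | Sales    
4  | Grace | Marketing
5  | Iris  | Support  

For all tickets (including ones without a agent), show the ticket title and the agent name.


LEFT JOIN keeps every row from tickets (the left table); where agent_id has no match in agents, the agent columns become NULL. Walk through each ticket:
  - ticket 1 (Race condition): agent_id=3 -> matches Wendy
  - ticket 2 (Bad redirect): agent_id=5 -> matches Iris
  - ticket 3 (Null pointer): agent_id=5 -> matches Iris
  - ticket 4 (Memory leak): agent_id=4 -> matches Grace
  - ticket 5 (Broken link): agent_id=3 -> matches Wendy
  - ticket 6 (Login fails): agent_id=1 -> matches Ivan
  - ticket 7 (Crash on save): agent_id=3 -> matches Wendy
  - ticket 8 (Timeout error): agent_id=NULL, no match -> kept with NULL
All 8 rows appear; 1 has NULL agent.

SQL:
SELECT a.title, b.name AS agent
FROM tickets a
LEFT JOIN agents b ON a.agent_id = b.id

Result:
title          | agent
---------------+------
Race condition | Wendy
Bad redirect   | Iris 
Null pointer   | Iris 
Memory leak    | Grace
Broken link    | Wendy
Login fails    | Ivan 
Crash on save  | Wendy
Timeout error  | NULL 
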